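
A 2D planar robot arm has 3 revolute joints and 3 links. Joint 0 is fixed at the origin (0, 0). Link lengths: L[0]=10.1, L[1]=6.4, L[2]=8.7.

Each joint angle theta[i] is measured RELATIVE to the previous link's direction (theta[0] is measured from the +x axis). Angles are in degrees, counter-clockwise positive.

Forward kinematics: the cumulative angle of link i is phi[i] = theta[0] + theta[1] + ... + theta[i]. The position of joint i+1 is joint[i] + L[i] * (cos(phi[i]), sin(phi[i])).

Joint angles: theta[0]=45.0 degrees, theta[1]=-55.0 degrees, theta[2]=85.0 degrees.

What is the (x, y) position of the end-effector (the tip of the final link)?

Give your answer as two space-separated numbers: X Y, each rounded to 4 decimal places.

joint[0] = (0.0000, 0.0000)  (base)
link 0: phi[0] = 45 = 45 deg
  cos(45 deg) = 0.7071, sin(45 deg) = 0.7071
  joint[1] = (0.0000, 0.0000) + 10.1 * (0.7071, 0.7071) = (0.0000 + 7.1418, 0.0000 + 7.1418) = (7.1418, 7.1418)
link 1: phi[1] = 45 + -55 = -10 deg
  cos(-10 deg) = 0.9848, sin(-10 deg) = -0.1736
  joint[2] = (7.1418, 7.1418) + 6.4 * (0.9848, -0.1736) = (7.1418 + 6.3028, 7.1418 + -1.1113) = (13.4445, 6.0304)
link 2: phi[2] = 45 + -55 + 85 = 75 deg
  cos(75 deg) = 0.2588, sin(75 deg) = 0.9659
  joint[3] = (13.4445, 6.0304) + 8.7 * (0.2588, 0.9659) = (13.4445 + 2.2517, 6.0304 + 8.4036) = (15.6963, 14.4340)
End effector: (15.6963, 14.4340)

Answer: 15.6963 14.4340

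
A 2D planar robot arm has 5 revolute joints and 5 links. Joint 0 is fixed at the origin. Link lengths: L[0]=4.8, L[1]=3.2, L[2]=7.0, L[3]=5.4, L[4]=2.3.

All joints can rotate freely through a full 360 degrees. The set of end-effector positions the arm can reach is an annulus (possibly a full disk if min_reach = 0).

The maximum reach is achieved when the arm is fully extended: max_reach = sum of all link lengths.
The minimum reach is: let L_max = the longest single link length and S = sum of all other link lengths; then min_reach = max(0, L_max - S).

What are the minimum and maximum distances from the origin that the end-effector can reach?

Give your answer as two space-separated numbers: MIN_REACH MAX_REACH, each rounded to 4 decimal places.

Link lengths: [4.8, 3.2, 7.0, 5.4, 2.3]
max_reach = 4.8 + 3.2 + 7 + 5.4 + 2.3 = 22.7
L_max = max([4.8, 3.2, 7.0, 5.4, 2.3]) = 7
S (sum of others) = 22.7 - 7 = 15.7
min_reach = max(0, 7 - 15.7) = max(0, -8.7) = 0

Answer: 0.0000 22.7000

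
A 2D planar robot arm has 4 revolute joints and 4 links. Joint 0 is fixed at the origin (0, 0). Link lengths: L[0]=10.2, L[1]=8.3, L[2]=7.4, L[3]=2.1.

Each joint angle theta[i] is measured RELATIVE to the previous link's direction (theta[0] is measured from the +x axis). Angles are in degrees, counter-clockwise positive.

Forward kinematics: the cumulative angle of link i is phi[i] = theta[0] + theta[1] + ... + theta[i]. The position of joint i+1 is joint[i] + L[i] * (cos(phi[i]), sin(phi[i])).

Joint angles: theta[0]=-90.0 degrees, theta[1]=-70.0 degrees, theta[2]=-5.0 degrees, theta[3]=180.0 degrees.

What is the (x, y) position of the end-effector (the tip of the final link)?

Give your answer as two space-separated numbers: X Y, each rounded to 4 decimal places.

Answer: -12.9189 -14.4105

Derivation:
joint[0] = (0.0000, 0.0000)  (base)
link 0: phi[0] = -90 = -90 deg
  cos(-90 deg) = 0.0000, sin(-90 deg) = -1.0000
  joint[1] = (0.0000, 0.0000) + 10.2 * (0.0000, -1.0000) = (0.0000 + 0.0000, 0.0000 + -10.2000) = (0.0000, -10.2000)
link 1: phi[1] = -90 + -70 = -160 deg
  cos(-160 deg) = -0.9397, sin(-160 deg) = -0.3420
  joint[2] = (0.0000, -10.2000) + 8.3 * (-0.9397, -0.3420) = (0.0000 + -7.7994, -10.2000 + -2.8388) = (-7.7994, -13.0388)
link 2: phi[2] = -90 + -70 + -5 = -165 deg
  cos(-165 deg) = -0.9659, sin(-165 deg) = -0.2588
  joint[3] = (-7.7994, -13.0388) + 7.4 * (-0.9659, -0.2588) = (-7.7994 + -7.1479, -13.0388 + -1.9153) = (-14.9473, -14.9540)
link 3: phi[3] = -90 + -70 + -5 + 180 = 15 deg
  cos(15 deg) = 0.9659, sin(15 deg) = 0.2588
  joint[4] = (-14.9473, -14.9540) + 2.1 * (0.9659, 0.2588) = (-14.9473 + 2.0284, -14.9540 + 0.5435) = (-12.9189, -14.4105)
End effector: (-12.9189, -14.4105)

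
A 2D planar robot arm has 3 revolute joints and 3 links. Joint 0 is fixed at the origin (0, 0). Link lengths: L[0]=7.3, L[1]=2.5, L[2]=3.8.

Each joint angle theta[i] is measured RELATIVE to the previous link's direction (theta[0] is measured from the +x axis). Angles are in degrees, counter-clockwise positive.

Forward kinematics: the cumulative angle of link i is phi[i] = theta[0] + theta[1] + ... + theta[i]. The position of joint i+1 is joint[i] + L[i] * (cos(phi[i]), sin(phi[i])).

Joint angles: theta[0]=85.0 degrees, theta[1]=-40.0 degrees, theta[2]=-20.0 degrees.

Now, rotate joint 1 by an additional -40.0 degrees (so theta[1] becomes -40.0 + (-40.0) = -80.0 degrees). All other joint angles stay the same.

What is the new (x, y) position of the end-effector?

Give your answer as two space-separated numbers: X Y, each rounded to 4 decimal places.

joint[0] = (0.0000, 0.0000)  (base)
link 0: phi[0] = 85 = 85 deg
  cos(85 deg) = 0.0872, sin(85 deg) = 0.9962
  joint[1] = (0.0000, 0.0000) + 7.3 * (0.0872, 0.9962) = (0.0000 + 0.6362, 0.0000 + 7.2722) = (0.6362, 7.2722)
link 1: phi[1] = 85 + -80 = 5 deg
  cos(5 deg) = 0.9962, sin(5 deg) = 0.0872
  joint[2] = (0.6362, 7.2722) + 2.5 * (0.9962, 0.0872) = (0.6362 + 2.4905, 7.2722 + 0.2179) = (3.1267, 7.4901)
link 2: phi[2] = 85 + -80 + -20 = -15 deg
  cos(-15 deg) = 0.9659, sin(-15 deg) = -0.2588
  joint[3] = (3.1267, 7.4901) + 3.8 * (0.9659, -0.2588) = (3.1267 + 3.6705, 7.4901 + -0.9835) = (6.7972, 6.5066)
End effector: (6.7972, 6.5066)

Answer: 6.7972 6.5066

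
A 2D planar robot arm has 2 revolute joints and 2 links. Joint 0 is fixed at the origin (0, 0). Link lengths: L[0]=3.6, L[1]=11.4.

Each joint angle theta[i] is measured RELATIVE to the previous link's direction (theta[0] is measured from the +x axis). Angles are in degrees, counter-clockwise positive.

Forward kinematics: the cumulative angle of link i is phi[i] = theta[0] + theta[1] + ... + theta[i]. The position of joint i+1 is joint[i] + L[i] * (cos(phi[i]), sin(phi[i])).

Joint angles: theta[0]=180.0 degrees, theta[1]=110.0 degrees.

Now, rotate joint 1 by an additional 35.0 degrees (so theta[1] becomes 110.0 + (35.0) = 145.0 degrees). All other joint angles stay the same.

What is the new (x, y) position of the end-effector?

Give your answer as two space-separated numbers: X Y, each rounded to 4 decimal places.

joint[0] = (0.0000, 0.0000)  (base)
link 0: phi[0] = 180 = 180 deg
  cos(180 deg) = -1.0000, sin(180 deg) = 0.0000
  joint[1] = (0.0000, 0.0000) + 3.6 * (-1.0000, 0.0000) = (0.0000 + -3.6000, 0.0000 + 0.0000) = (-3.6000, 0.0000)
link 1: phi[1] = 180 + 145 = 325 deg
  cos(325 deg) = 0.8192, sin(325 deg) = -0.5736
  joint[2] = (-3.6000, 0.0000) + 11.4 * (0.8192, -0.5736) = (-3.6000 + 9.3383, 0.0000 + -6.5388) = (5.7383, -6.5388)
End effector: (5.7383, -6.5388)

Answer: 5.7383 -6.5388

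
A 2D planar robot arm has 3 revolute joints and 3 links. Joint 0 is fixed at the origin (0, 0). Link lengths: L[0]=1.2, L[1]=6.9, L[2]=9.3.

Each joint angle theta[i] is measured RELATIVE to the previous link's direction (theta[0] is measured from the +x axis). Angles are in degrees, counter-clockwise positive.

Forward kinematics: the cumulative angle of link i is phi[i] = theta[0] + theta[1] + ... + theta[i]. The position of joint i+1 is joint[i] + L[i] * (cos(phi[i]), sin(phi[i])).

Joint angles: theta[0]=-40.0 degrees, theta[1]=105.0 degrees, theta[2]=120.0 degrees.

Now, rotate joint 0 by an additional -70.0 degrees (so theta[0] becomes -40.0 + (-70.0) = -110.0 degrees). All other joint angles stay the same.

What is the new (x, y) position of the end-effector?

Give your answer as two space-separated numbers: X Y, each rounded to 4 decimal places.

joint[0] = (0.0000, 0.0000)  (base)
link 0: phi[0] = -110 = -110 deg
  cos(-110 deg) = -0.3420, sin(-110 deg) = -0.9397
  joint[1] = (0.0000, 0.0000) + 1.2 * (-0.3420, -0.9397) = (0.0000 + -0.4104, 0.0000 + -1.1276) = (-0.4104, -1.1276)
link 1: phi[1] = -110 + 105 = -5 deg
  cos(-5 deg) = 0.9962, sin(-5 deg) = -0.0872
  joint[2] = (-0.4104, -1.1276) + 6.9 * (0.9962, -0.0872) = (-0.4104 + 6.8737, -1.1276 + -0.6014) = (6.4633, -1.7290)
link 2: phi[2] = -110 + 105 + 120 = 115 deg
  cos(115 deg) = -0.4226, sin(115 deg) = 0.9063
  joint[3] = (6.4633, -1.7290) + 9.3 * (-0.4226, 0.9063) = (6.4633 + -3.9303, -1.7290 + 8.4287) = (2.5330, 6.6997)
End effector: (2.5330, 6.6997)

Answer: 2.5330 6.6997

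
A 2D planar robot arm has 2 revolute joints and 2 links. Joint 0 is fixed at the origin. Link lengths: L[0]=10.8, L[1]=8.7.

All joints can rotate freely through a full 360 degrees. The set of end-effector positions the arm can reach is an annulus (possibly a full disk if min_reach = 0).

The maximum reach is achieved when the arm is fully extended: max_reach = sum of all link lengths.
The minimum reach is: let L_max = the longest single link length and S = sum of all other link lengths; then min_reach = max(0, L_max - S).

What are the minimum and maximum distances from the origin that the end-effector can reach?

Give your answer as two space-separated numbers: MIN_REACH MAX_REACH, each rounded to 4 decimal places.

Link lengths: [10.8, 8.7]
max_reach = 10.8 + 8.7 = 19.5
L_max = max([10.8, 8.7]) = 10.8
S (sum of others) = 19.5 - 10.8 = 8.7
min_reach = max(0, 10.8 - 8.7) = max(0, 2.1) = 2.1

Answer: 2.1000 19.5000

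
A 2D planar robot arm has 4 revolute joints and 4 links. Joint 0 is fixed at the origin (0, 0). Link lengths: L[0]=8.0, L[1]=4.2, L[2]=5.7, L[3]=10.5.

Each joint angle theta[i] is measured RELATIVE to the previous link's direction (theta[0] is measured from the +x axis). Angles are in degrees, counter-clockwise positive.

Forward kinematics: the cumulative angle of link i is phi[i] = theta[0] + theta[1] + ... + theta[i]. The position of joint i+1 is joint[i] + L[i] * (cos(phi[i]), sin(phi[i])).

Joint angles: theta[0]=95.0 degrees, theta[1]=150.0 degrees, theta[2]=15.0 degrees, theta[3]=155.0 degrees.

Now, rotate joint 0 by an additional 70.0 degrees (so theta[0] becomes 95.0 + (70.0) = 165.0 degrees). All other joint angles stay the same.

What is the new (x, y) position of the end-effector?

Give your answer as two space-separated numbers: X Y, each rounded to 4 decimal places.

Answer: -5.8438 4.8518

Derivation:
joint[0] = (0.0000, 0.0000)  (base)
link 0: phi[0] = 165 = 165 deg
  cos(165 deg) = -0.9659, sin(165 deg) = 0.2588
  joint[1] = (0.0000, 0.0000) + 8 * (-0.9659, 0.2588) = (0.0000 + -7.7274, 0.0000 + 2.0706) = (-7.7274, 2.0706)
link 1: phi[1] = 165 + 150 = 315 deg
  cos(315 deg) = 0.7071, sin(315 deg) = -0.7071
  joint[2] = (-7.7274, 2.0706) + 4.2 * (0.7071, -0.7071) = (-7.7274 + 2.9698, 2.0706 + -2.9698) = (-4.7576, -0.8993)
link 2: phi[2] = 165 + 150 + 15 = 330 deg
  cos(330 deg) = 0.8660, sin(330 deg) = -0.5000
  joint[3] = (-4.7576, -0.8993) + 5.7 * (0.8660, -0.5000) = (-4.7576 + 4.9363, -0.8993 + -2.8500) = (0.1788, -3.7493)
link 3: phi[3] = 165 + 150 + 15 + 155 = 485 deg
  cos(485 deg) = -0.5736, sin(485 deg) = 0.8192
  joint[4] = (0.1788, -3.7493) + 10.5 * (-0.5736, 0.8192) = (0.1788 + -6.0226, -3.7493 + 8.6011) = (-5.8438, 4.8518)
End effector: (-5.8438, 4.8518)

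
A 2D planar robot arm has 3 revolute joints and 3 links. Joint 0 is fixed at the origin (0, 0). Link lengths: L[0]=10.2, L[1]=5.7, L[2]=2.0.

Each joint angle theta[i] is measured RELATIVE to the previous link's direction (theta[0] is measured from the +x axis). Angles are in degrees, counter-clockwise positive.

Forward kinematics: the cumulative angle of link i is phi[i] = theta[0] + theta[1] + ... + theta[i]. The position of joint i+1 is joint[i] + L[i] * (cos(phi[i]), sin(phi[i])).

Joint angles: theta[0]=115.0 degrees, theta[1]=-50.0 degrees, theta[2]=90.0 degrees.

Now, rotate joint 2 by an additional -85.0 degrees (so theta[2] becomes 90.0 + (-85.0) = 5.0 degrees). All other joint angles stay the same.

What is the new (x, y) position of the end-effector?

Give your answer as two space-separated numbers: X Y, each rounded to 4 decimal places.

joint[0] = (0.0000, 0.0000)  (base)
link 0: phi[0] = 115 = 115 deg
  cos(115 deg) = -0.4226, sin(115 deg) = 0.9063
  joint[1] = (0.0000, 0.0000) + 10.2 * (-0.4226, 0.9063) = (0.0000 + -4.3107, 0.0000 + 9.2443) = (-4.3107, 9.2443)
link 1: phi[1] = 115 + -50 = 65 deg
  cos(65 deg) = 0.4226, sin(65 deg) = 0.9063
  joint[2] = (-4.3107, 9.2443) + 5.7 * (0.4226, 0.9063) = (-4.3107 + 2.4089, 9.2443 + 5.1660) = (-1.9018, 14.4103)
link 2: phi[2] = 115 + -50 + 5 = 70 deg
  cos(70 deg) = 0.3420, sin(70 deg) = 0.9397
  joint[3] = (-1.9018, 14.4103) + 2 * (0.3420, 0.9397) = (-1.9018 + 0.6840, 14.4103 + 1.8794) = (-1.2177, 16.2897)
End effector: (-1.2177, 16.2897)

Answer: -1.2177 16.2897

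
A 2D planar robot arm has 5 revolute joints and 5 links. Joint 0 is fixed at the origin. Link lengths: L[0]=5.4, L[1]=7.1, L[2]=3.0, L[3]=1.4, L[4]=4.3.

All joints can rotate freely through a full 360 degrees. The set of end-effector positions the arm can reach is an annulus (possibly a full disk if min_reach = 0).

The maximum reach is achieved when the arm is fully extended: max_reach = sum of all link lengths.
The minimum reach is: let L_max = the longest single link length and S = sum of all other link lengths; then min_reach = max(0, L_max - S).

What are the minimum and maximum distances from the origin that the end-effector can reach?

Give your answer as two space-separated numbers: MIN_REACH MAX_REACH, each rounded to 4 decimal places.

Answer: 0.0000 21.2000

Derivation:
Link lengths: [5.4, 7.1, 3.0, 1.4, 4.3]
max_reach = 5.4 + 7.1 + 3 + 1.4 + 4.3 = 21.2
L_max = max([5.4, 7.1, 3.0, 1.4, 4.3]) = 7.1
S (sum of others) = 21.2 - 7.1 = 14.1
min_reach = max(0, 7.1 - 14.1) = max(0, -7) = 0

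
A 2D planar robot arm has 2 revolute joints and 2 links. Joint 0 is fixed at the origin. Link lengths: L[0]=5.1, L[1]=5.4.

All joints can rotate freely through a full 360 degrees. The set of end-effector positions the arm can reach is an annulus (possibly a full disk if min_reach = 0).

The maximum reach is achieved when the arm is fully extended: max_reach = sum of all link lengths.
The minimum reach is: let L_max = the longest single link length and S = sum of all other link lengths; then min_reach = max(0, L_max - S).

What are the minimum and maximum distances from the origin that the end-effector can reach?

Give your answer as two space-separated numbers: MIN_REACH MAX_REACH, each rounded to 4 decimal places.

Link lengths: [5.1, 5.4]
max_reach = 5.1 + 5.4 = 10.5
L_max = max([5.1, 5.4]) = 5.4
S (sum of others) = 10.5 - 5.4 = 5.1
min_reach = max(0, 5.4 - 5.1) = max(0, 0.3) = 0.3

Answer: 0.3000 10.5000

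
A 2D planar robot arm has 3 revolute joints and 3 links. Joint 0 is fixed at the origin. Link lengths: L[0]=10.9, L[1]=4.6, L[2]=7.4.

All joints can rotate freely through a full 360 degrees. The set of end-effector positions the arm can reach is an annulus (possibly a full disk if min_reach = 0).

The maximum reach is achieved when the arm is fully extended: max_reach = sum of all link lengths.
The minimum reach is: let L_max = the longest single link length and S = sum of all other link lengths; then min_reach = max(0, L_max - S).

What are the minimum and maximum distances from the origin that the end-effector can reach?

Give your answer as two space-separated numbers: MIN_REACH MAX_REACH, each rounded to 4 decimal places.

Answer: 0.0000 22.9000

Derivation:
Link lengths: [10.9, 4.6, 7.4]
max_reach = 10.9 + 4.6 + 7.4 = 22.9
L_max = max([10.9, 4.6, 7.4]) = 10.9
S (sum of others) = 22.9 - 10.9 = 12
min_reach = max(0, 10.9 - 12) = max(0, -1.1) = 0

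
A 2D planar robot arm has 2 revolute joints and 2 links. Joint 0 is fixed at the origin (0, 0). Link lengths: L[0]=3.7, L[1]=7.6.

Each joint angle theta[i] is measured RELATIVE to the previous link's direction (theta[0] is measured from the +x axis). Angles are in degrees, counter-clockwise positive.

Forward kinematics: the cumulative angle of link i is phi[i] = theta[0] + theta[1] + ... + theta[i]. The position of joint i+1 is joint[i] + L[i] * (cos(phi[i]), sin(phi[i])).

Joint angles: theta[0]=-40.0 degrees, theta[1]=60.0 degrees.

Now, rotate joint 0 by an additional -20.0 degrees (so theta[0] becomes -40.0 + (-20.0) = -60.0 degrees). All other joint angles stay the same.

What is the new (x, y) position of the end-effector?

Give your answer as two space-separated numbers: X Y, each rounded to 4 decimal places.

joint[0] = (0.0000, 0.0000)  (base)
link 0: phi[0] = -60 = -60 deg
  cos(-60 deg) = 0.5000, sin(-60 deg) = -0.8660
  joint[1] = (0.0000, 0.0000) + 3.7 * (0.5000, -0.8660) = (0.0000 + 1.8500, 0.0000 + -3.2043) = (1.8500, -3.2043)
link 1: phi[1] = -60 + 60 = 0 deg
  cos(0 deg) = 1.0000, sin(0 deg) = 0.0000
  joint[2] = (1.8500, -3.2043) + 7.6 * (1.0000, 0.0000) = (1.8500 + 7.6000, -3.2043 + 0.0000) = (9.4500, -3.2043)
End effector: (9.4500, -3.2043)

Answer: 9.4500 -3.2043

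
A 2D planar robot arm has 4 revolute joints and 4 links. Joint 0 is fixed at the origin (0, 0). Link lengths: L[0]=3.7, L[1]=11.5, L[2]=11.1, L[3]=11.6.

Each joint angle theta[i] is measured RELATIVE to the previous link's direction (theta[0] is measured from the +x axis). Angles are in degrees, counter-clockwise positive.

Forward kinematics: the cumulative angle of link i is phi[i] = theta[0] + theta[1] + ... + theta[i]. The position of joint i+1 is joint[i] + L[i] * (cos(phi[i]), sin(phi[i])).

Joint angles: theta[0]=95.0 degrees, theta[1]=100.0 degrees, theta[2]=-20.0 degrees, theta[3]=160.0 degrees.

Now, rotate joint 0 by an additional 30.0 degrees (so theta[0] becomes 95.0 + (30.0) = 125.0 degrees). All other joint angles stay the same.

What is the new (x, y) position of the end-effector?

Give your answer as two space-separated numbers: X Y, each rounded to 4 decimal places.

joint[0] = (0.0000, 0.0000)  (base)
link 0: phi[0] = 125 = 125 deg
  cos(125 deg) = -0.5736, sin(125 deg) = 0.8192
  joint[1] = (0.0000, 0.0000) + 3.7 * (-0.5736, 0.8192) = (0.0000 + -2.1222, 0.0000 + 3.0309) = (-2.1222, 3.0309)
link 1: phi[1] = 125 + 100 = 225 deg
  cos(225 deg) = -0.7071, sin(225 deg) = -0.7071
  joint[2] = (-2.1222, 3.0309) + 11.5 * (-0.7071, -0.7071) = (-2.1222 + -8.1317, 3.0309 + -8.1317) = (-10.2540, -5.1009)
link 2: phi[2] = 125 + 100 + -20 = 205 deg
  cos(205 deg) = -0.9063, sin(205 deg) = -0.4226
  joint[3] = (-10.2540, -5.1009) + 11.1 * (-0.9063, -0.4226) = (-10.2540 + -10.0600, -5.1009 + -4.6911) = (-20.3140, -9.7919)
link 3: phi[3] = 125 + 100 + -20 + 160 = 365 deg
  cos(365 deg) = 0.9962, sin(365 deg) = 0.0872
  joint[4] = (-20.3140, -9.7919) + 11.6 * (0.9962, 0.0872) = (-20.3140 + 11.5559, -9.7919 + 1.0110) = (-8.7581, -8.7809)
End effector: (-8.7581, -8.7809)

Answer: -8.7581 -8.7809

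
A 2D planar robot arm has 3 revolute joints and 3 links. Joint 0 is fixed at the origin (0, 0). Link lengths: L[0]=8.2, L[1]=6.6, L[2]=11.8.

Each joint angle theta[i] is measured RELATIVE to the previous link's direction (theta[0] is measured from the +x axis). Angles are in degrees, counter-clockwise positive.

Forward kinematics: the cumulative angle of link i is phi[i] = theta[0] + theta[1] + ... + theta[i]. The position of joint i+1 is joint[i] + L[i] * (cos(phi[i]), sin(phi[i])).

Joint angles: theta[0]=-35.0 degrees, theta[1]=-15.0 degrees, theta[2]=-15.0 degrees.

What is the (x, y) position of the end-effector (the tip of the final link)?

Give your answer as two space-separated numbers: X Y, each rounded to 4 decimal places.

Answer: 15.9463 -20.4537

Derivation:
joint[0] = (0.0000, 0.0000)  (base)
link 0: phi[0] = -35 = -35 deg
  cos(-35 deg) = 0.8192, sin(-35 deg) = -0.5736
  joint[1] = (0.0000, 0.0000) + 8.2 * (0.8192, -0.5736) = (0.0000 + 6.7170, 0.0000 + -4.7033) = (6.7170, -4.7033)
link 1: phi[1] = -35 + -15 = -50 deg
  cos(-50 deg) = 0.6428, sin(-50 deg) = -0.7660
  joint[2] = (6.7170, -4.7033) + 6.6 * (0.6428, -0.7660) = (6.7170 + 4.2424, -4.7033 + -5.0559) = (10.9594, -9.7592)
link 2: phi[2] = -35 + -15 + -15 = -65 deg
  cos(-65 deg) = 0.4226, sin(-65 deg) = -0.9063
  joint[3] = (10.9594, -9.7592) + 11.8 * (0.4226, -0.9063) = (10.9594 + 4.9869, -9.7592 + -10.6944) = (15.9463, -20.4537)
End effector: (15.9463, -20.4537)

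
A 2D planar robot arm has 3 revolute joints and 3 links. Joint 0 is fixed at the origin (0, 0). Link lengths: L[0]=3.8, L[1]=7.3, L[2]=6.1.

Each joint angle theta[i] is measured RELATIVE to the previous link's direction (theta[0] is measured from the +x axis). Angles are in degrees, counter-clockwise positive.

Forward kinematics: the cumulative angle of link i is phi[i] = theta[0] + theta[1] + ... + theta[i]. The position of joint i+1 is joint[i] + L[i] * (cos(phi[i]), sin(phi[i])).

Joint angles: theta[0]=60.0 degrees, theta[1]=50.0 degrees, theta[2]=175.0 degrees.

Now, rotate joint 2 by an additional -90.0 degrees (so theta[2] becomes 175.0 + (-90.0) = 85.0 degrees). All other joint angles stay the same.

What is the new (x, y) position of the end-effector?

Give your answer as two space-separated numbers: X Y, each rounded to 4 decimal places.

Answer: -6.4889 8.5719

Derivation:
joint[0] = (0.0000, 0.0000)  (base)
link 0: phi[0] = 60 = 60 deg
  cos(60 deg) = 0.5000, sin(60 deg) = 0.8660
  joint[1] = (0.0000, 0.0000) + 3.8 * (0.5000, 0.8660) = (0.0000 + 1.9000, 0.0000 + 3.2909) = (1.9000, 3.2909)
link 1: phi[1] = 60 + 50 = 110 deg
  cos(110 deg) = -0.3420, sin(110 deg) = 0.9397
  joint[2] = (1.9000, 3.2909) + 7.3 * (-0.3420, 0.9397) = (1.9000 + -2.4967, 3.2909 + 6.8598) = (-0.5967, 10.1507)
link 2: phi[2] = 60 + 50 + 85 = 195 deg
  cos(195 deg) = -0.9659, sin(195 deg) = -0.2588
  joint[3] = (-0.5967, 10.1507) + 6.1 * (-0.9659, -0.2588) = (-0.5967 + -5.8921, 10.1507 + -1.5788) = (-6.4889, 8.5719)
End effector: (-6.4889, 8.5719)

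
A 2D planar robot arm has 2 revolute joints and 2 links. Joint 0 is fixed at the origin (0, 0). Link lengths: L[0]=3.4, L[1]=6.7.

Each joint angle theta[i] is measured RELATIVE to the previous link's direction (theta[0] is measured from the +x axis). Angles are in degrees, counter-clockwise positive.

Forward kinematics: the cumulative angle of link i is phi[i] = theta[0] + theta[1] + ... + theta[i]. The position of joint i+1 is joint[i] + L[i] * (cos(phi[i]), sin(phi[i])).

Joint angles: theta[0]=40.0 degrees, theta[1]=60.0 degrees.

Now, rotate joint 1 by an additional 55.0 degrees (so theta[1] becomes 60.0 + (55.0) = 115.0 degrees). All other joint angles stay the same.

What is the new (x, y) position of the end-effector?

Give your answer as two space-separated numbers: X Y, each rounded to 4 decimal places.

Answer: -3.4677 5.0170

Derivation:
joint[0] = (0.0000, 0.0000)  (base)
link 0: phi[0] = 40 = 40 deg
  cos(40 deg) = 0.7660, sin(40 deg) = 0.6428
  joint[1] = (0.0000, 0.0000) + 3.4 * (0.7660, 0.6428) = (0.0000 + 2.6046, 0.0000 + 2.1855) = (2.6046, 2.1855)
link 1: phi[1] = 40 + 115 = 155 deg
  cos(155 deg) = -0.9063, sin(155 deg) = 0.4226
  joint[2] = (2.6046, 2.1855) + 6.7 * (-0.9063, 0.4226) = (2.6046 + -6.0723, 2.1855 + 2.8315) = (-3.4677, 5.0170)
End effector: (-3.4677, 5.0170)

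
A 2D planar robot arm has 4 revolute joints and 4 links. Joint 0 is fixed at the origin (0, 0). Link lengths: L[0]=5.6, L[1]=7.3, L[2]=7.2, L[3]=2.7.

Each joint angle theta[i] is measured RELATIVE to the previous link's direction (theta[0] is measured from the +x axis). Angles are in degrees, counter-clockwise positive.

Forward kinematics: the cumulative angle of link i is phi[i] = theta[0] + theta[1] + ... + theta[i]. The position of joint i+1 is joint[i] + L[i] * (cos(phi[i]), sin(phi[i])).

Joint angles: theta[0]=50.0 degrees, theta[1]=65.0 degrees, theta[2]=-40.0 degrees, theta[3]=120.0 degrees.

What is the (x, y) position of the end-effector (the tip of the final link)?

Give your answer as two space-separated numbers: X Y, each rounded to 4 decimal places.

joint[0] = (0.0000, 0.0000)  (base)
link 0: phi[0] = 50 = 50 deg
  cos(50 deg) = 0.6428, sin(50 deg) = 0.7660
  joint[1] = (0.0000, 0.0000) + 5.6 * (0.6428, 0.7660) = (0.0000 + 3.5996, 0.0000 + 4.2898) = (3.5996, 4.2898)
link 1: phi[1] = 50 + 65 = 115 deg
  cos(115 deg) = -0.4226, sin(115 deg) = 0.9063
  joint[2] = (3.5996, 4.2898) + 7.3 * (-0.4226, 0.9063) = (3.5996 + -3.0851, 4.2898 + 6.6160) = (0.5145, 10.9059)
link 2: phi[2] = 50 + 65 + -40 = 75 deg
  cos(75 deg) = 0.2588, sin(75 deg) = 0.9659
  joint[3] = (0.5145, 10.9059) + 7.2 * (0.2588, 0.9659) = (0.5145 + 1.8635, 10.9059 + 6.9547) = (2.3780, 17.8606)
link 3: phi[3] = 50 + 65 + -40 + 120 = 195 deg
  cos(195 deg) = -0.9659, sin(195 deg) = -0.2588
  joint[4] = (2.3780, 17.8606) + 2.7 * (-0.9659, -0.2588) = (2.3780 + -2.6080, 17.8606 + -0.6988) = (-0.2300, 17.1618)
End effector: (-0.2300, 17.1618)

Answer: -0.2300 17.1618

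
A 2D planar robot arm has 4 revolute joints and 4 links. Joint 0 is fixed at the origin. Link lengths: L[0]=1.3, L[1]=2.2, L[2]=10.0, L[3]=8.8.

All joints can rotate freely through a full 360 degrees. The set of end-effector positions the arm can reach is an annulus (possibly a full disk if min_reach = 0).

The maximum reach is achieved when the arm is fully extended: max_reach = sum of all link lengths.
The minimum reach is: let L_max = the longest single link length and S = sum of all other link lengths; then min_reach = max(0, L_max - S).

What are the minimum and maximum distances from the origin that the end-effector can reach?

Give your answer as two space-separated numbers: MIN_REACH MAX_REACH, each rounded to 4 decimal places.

Answer: 0.0000 22.3000

Derivation:
Link lengths: [1.3, 2.2, 10.0, 8.8]
max_reach = 1.3 + 2.2 + 10 + 8.8 = 22.3
L_max = max([1.3, 2.2, 10.0, 8.8]) = 10
S (sum of others) = 22.3 - 10 = 12.3
min_reach = max(0, 10 - 12.3) = max(0, -2.3) = 0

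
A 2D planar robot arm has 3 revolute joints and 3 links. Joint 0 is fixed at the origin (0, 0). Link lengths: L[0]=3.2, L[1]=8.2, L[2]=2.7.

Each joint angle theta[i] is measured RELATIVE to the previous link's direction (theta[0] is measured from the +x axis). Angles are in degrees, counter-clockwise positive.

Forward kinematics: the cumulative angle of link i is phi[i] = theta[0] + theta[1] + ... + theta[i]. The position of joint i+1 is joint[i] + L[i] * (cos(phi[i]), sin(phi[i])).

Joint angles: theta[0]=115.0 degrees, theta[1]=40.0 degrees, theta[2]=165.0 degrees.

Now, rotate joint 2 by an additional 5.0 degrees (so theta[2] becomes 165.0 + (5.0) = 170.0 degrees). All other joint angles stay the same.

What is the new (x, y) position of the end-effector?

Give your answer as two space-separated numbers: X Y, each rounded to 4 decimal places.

joint[0] = (0.0000, 0.0000)  (base)
link 0: phi[0] = 115 = 115 deg
  cos(115 deg) = -0.4226, sin(115 deg) = 0.9063
  joint[1] = (0.0000, 0.0000) + 3.2 * (-0.4226, 0.9063) = (0.0000 + -1.3524, 0.0000 + 2.9002) = (-1.3524, 2.9002)
link 1: phi[1] = 115 + 40 = 155 deg
  cos(155 deg) = -0.9063, sin(155 deg) = 0.4226
  joint[2] = (-1.3524, 2.9002) + 8.2 * (-0.9063, 0.4226) = (-1.3524 + -7.4317, 2.9002 + 3.4655) = (-8.7841, 6.3657)
link 2: phi[2] = 115 + 40 + 170 = 325 deg
  cos(325 deg) = 0.8192, sin(325 deg) = -0.5736
  joint[3] = (-8.7841, 6.3657) + 2.7 * (0.8192, -0.5736) = (-8.7841 + 2.2117, 6.3657 + -1.5487) = (-6.5724, 4.8170)
End effector: (-6.5724, 4.8170)

Answer: -6.5724 4.8170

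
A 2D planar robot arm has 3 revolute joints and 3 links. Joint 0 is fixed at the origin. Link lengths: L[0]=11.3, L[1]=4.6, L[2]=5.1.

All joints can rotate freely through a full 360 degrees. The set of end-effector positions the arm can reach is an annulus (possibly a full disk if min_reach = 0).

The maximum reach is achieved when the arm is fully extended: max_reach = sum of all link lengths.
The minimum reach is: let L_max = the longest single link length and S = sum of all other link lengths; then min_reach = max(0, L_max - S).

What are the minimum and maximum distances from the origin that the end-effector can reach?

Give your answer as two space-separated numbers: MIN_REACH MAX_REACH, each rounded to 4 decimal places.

Link lengths: [11.3, 4.6, 5.1]
max_reach = 11.3 + 4.6 + 5.1 = 21
L_max = max([11.3, 4.6, 5.1]) = 11.3
S (sum of others) = 21 - 11.3 = 9.7
min_reach = max(0, 11.3 - 9.7) = max(0, 1.6) = 1.6

Answer: 1.6000 21.0000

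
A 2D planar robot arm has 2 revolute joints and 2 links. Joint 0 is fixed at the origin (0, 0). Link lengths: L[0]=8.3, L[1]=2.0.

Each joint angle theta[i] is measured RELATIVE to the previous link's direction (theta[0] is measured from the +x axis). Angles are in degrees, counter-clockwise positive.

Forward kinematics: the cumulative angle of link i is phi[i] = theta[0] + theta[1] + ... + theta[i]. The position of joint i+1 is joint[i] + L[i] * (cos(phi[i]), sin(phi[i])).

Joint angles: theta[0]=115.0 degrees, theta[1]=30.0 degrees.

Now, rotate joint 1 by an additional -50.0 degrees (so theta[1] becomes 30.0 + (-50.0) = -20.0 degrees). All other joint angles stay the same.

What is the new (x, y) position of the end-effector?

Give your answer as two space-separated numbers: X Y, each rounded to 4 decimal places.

joint[0] = (0.0000, 0.0000)  (base)
link 0: phi[0] = 115 = 115 deg
  cos(115 deg) = -0.4226, sin(115 deg) = 0.9063
  joint[1] = (0.0000, 0.0000) + 8.3 * (-0.4226, 0.9063) = (0.0000 + -3.5077, 0.0000 + 7.5224) = (-3.5077, 7.5224)
link 1: phi[1] = 115 + -20 = 95 deg
  cos(95 deg) = -0.0872, sin(95 deg) = 0.9962
  joint[2] = (-3.5077, 7.5224) + 2 * (-0.0872, 0.9962) = (-3.5077 + -0.1743, 7.5224 + 1.9924) = (-3.6820, 9.5147)
End effector: (-3.6820, 9.5147)

Answer: -3.6820 9.5147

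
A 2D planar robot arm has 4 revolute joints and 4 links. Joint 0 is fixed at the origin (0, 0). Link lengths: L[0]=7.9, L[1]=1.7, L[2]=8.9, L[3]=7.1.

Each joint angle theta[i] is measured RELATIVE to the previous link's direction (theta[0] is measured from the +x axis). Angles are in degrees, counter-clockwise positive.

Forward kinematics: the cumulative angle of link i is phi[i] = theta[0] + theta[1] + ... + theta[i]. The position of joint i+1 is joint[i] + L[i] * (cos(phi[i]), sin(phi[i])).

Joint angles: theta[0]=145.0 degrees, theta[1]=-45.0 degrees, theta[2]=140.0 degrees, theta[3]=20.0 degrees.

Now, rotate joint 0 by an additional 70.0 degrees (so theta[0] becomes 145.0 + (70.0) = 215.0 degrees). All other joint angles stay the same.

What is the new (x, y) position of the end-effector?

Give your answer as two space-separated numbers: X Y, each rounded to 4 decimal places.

joint[0] = (0.0000, 0.0000)  (base)
link 0: phi[0] = 215 = 215 deg
  cos(215 deg) = -0.8192, sin(215 deg) = -0.5736
  joint[1] = (0.0000, 0.0000) + 7.9 * (-0.8192, -0.5736) = (0.0000 + -6.4713, 0.0000 + -4.5313) = (-6.4713, -4.5313)
link 1: phi[1] = 215 + -45 = 170 deg
  cos(170 deg) = -0.9848, sin(170 deg) = 0.1736
  joint[2] = (-6.4713, -4.5313) + 1.7 * (-0.9848, 0.1736) = (-6.4713 + -1.6742, -4.5313 + 0.2952) = (-8.1455, -4.2361)
link 2: phi[2] = 215 + -45 + 140 = 310 deg
  cos(310 deg) = 0.6428, sin(310 deg) = -0.7660
  joint[3] = (-8.1455, -4.2361) + 8.9 * (0.6428, -0.7660) = (-8.1455 + 5.7208, -4.2361 + -6.8178) = (-2.4247, -11.0538)
link 3: phi[3] = 215 + -45 + 140 + 20 = 330 deg
  cos(330 deg) = 0.8660, sin(330 deg) = -0.5000
  joint[4] = (-2.4247, -11.0538) + 7.1 * (0.8660, -0.5000) = (-2.4247 + 6.1488, -11.0538 + -3.5500) = (3.7241, -14.6038)
End effector: (3.7241, -14.6038)

Answer: 3.7241 -14.6038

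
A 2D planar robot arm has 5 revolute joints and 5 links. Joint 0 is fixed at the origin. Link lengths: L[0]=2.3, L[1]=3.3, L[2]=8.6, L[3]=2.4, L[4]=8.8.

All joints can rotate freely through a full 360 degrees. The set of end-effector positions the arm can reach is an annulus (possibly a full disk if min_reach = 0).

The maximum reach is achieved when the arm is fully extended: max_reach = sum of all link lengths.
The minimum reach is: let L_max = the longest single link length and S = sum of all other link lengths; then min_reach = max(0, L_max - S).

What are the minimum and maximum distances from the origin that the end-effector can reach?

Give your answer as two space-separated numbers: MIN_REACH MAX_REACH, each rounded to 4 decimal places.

Link lengths: [2.3, 3.3, 8.6, 2.4, 8.8]
max_reach = 2.3 + 3.3 + 8.6 + 2.4 + 8.8 = 25.4
L_max = max([2.3, 3.3, 8.6, 2.4, 8.8]) = 8.8
S (sum of others) = 25.4 - 8.8 = 16.6
min_reach = max(0, 8.8 - 16.6) = max(0, -7.8) = 0

Answer: 0.0000 25.4000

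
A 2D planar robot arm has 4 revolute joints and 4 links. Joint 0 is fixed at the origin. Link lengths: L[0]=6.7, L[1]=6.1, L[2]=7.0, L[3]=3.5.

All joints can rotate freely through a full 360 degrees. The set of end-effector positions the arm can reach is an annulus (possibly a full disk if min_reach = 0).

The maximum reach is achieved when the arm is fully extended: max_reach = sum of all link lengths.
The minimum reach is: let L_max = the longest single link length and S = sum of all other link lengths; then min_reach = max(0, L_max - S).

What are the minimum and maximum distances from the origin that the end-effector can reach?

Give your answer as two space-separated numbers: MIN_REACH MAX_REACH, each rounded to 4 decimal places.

Answer: 0.0000 23.3000

Derivation:
Link lengths: [6.7, 6.1, 7.0, 3.5]
max_reach = 6.7 + 6.1 + 7 + 3.5 = 23.3
L_max = max([6.7, 6.1, 7.0, 3.5]) = 7
S (sum of others) = 23.3 - 7 = 16.3
min_reach = max(0, 7 - 16.3) = max(0, -9.3) = 0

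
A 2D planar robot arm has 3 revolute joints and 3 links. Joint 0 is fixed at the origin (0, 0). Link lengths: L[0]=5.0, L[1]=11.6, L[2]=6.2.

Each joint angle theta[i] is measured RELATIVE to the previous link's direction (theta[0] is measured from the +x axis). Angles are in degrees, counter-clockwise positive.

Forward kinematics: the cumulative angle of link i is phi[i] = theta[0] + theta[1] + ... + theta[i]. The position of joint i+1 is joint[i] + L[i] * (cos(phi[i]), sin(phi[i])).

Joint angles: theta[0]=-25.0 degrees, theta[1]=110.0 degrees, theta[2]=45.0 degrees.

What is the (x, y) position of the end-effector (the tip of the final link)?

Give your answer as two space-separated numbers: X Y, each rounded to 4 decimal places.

Answer: 1.5573 14.1922

Derivation:
joint[0] = (0.0000, 0.0000)  (base)
link 0: phi[0] = -25 = -25 deg
  cos(-25 deg) = 0.9063, sin(-25 deg) = -0.4226
  joint[1] = (0.0000, 0.0000) + 5 * (0.9063, -0.4226) = (0.0000 + 4.5315, 0.0000 + -2.1131) = (4.5315, -2.1131)
link 1: phi[1] = -25 + 110 = 85 deg
  cos(85 deg) = 0.0872, sin(85 deg) = 0.9962
  joint[2] = (4.5315, -2.1131) + 11.6 * (0.0872, 0.9962) = (4.5315 + 1.0110, -2.1131 + 11.5559) = (5.5425, 9.4428)
link 2: phi[2] = -25 + 110 + 45 = 130 deg
  cos(130 deg) = -0.6428, sin(130 deg) = 0.7660
  joint[3] = (5.5425, 9.4428) + 6.2 * (-0.6428, 0.7660) = (5.5425 + -3.9853, 9.4428 + 4.7495) = (1.5573, 14.1922)
End effector: (1.5573, 14.1922)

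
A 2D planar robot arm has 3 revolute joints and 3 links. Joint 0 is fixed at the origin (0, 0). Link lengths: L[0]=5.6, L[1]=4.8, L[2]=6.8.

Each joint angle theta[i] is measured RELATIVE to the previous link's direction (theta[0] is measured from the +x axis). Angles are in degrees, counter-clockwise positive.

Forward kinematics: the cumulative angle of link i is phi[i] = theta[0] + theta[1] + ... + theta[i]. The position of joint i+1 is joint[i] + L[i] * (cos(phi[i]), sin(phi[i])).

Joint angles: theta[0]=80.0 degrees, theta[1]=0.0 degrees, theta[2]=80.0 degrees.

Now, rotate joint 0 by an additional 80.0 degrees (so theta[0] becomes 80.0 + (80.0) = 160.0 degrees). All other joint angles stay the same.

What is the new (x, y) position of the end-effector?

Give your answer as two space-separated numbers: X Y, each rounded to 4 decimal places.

Answer: -13.1728 -2.3320

Derivation:
joint[0] = (0.0000, 0.0000)  (base)
link 0: phi[0] = 160 = 160 deg
  cos(160 deg) = -0.9397, sin(160 deg) = 0.3420
  joint[1] = (0.0000, 0.0000) + 5.6 * (-0.9397, 0.3420) = (0.0000 + -5.2623, 0.0000 + 1.9153) = (-5.2623, 1.9153)
link 1: phi[1] = 160 + 0 = 160 deg
  cos(160 deg) = -0.9397, sin(160 deg) = 0.3420
  joint[2] = (-5.2623, 1.9153) + 4.8 * (-0.9397, 0.3420) = (-5.2623 + -4.5105, 1.9153 + 1.6417) = (-9.7728, 3.5570)
link 2: phi[2] = 160 + 0 + 80 = 240 deg
  cos(240 deg) = -0.5000, sin(240 deg) = -0.8660
  joint[3] = (-9.7728, 3.5570) + 6.8 * (-0.5000, -0.8660) = (-9.7728 + -3.4000, 3.5570 + -5.8890) = (-13.1728, -2.3320)
End effector: (-13.1728, -2.3320)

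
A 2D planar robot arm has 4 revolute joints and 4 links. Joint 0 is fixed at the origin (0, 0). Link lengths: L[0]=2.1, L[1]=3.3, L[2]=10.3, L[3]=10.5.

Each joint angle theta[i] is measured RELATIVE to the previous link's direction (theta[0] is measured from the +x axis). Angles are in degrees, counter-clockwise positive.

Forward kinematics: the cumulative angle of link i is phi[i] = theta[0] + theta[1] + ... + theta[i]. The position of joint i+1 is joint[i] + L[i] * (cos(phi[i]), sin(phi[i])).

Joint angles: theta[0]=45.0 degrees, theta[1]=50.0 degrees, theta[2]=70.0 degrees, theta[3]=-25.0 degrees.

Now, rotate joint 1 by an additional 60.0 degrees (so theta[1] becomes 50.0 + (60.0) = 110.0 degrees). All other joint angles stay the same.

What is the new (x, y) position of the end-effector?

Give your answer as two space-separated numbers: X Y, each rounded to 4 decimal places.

Answer: -18.6559 -7.9948

Derivation:
joint[0] = (0.0000, 0.0000)  (base)
link 0: phi[0] = 45 = 45 deg
  cos(45 deg) = 0.7071, sin(45 deg) = 0.7071
  joint[1] = (0.0000, 0.0000) + 2.1 * (0.7071, 0.7071) = (0.0000 + 1.4849, 0.0000 + 1.4849) = (1.4849, 1.4849)
link 1: phi[1] = 45 + 110 = 155 deg
  cos(155 deg) = -0.9063, sin(155 deg) = 0.4226
  joint[2] = (1.4849, 1.4849) + 3.3 * (-0.9063, 0.4226) = (1.4849 + -2.9908, 1.4849 + 1.3946) = (-1.5059, 2.8796)
link 2: phi[2] = 45 + 110 + 70 = 225 deg
  cos(225 deg) = -0.7071, sin(225 deg) = -0.7071
  joint[3] = (-1.5059, 2.8796) + 10.3 * (-0.7071, -0.7071) = (-1.5059 + -7.2832, 2.8796 + -7.2832) = (-8.7891, -4.4036)
link 3: phi[3] = 45 + 110 + 70 + -25 = 200 deg
  cos(200 deg) = -0.9397, sin(200 deg) = -0.3420
  joint[4] = (-8.7891, -4.4036) + 10.5 * (-0.9397, -0.3420) = (-8.7891 + -9.8668, -4.4036 + -3.5912) = (-18.6559, -7.9948)
End effector: (-18.6559, -7.9948)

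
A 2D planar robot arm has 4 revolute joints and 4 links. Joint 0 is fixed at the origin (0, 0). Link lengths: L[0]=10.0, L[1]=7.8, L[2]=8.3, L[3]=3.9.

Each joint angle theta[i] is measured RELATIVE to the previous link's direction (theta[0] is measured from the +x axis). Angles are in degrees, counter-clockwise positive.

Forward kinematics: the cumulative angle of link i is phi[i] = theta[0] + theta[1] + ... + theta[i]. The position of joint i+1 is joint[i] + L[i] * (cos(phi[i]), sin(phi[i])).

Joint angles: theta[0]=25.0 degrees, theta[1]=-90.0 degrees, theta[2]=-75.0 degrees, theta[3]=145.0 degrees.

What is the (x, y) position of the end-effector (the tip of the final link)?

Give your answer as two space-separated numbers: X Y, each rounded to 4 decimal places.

joint[0] = (0.0000, 0.0000)  (base)
link 0: phi[0] = 25 = 25 deg
  cos(25 deg) = 0.9063, sin(25 deg) = 0.4226
  joint[1] = (0.0000, 0.0000) + 10 * (0.9063, 0.4226) = (0.0000 + 9.0631, 0.0000 + 4.2262) = (9.0631, 4.2262)
link 1: phi[1] = 25 + -90 = -65 deg
  cos(-65 deg) = 0.4226, sin(-65 deg) = -0.9063
  joint[2] = (9.0631, 4.2262) + 7.8 * (0.4226, -0.9063) = (9.0631 + 3.2964, 4.2262 + -7.0692) = (12.3595, -2.8430)
link 2: phi[2] = 25 + -90 + -75 = -140 deg
  cos(-140 deg) = -0.7660, sin(-140 deg) = -0.6428
  joint[3] = (12.3595, -2.8430) + 8.3 * (-0.7660, -0.6428) = (12.3595 + -6.3582, -2.8430 + -5.3351) = (6.0013, -8.1782)
link 3: phi[3] = 25 + -90 + -75 + 145 = 5 deg
  cos(5 deg) = 0.9962, sin(5 deg) = 0.0872
  joint[4] = (6.0013, -8.1782) + 3.9 * (0.9962, 0.0872) = (6.0013 + 3.8852, -8.1782 + 0.3399) = (9.8865, -7.8382)
End effector: (9.8865, -7.8382)

Answer: 9.8865 -7.8382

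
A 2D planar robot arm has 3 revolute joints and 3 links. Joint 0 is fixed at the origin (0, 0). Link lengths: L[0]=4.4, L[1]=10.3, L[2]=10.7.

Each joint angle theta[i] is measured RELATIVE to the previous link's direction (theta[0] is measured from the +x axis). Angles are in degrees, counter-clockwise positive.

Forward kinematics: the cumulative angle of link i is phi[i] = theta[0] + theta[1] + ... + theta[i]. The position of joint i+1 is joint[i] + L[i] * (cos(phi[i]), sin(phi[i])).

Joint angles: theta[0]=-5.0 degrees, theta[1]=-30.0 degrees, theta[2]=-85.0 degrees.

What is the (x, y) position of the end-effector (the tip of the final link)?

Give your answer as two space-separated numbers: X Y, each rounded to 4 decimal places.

joint[0] = (0.0000, 0.0000)  (base)
link 0: phi[0] = -5 = -5 deg
  cos(-5 deg) = 0.9962, sin(-5 deg) = -0.0872
  joint[1] = (0.0000, 0.0000) + 4.4 * (0.9962, -0.0872) = (0.0000 + 4.3833, 0.0000 + -0.3835) = (4.3833, -0.3835)
link 1: phi[1] = -5 + -30 = -35 deg
  cos(-35 deg) = 0.8192, sin(-35 deg) = -0.5736
  joint[2] = (4.3833, -0.3835) + 10.3 * (0.8192, -0.5736) = (4.3833 + 8.4373, -0.3835 + -5.9078) = (12.8205, -6.2913)
link 2: phi[2] = -5 + -30 + -85 = -120 deg
  cos(-120 deg) = -0.5000, sin(-120 deg) = -0.8660
  joint[3] = (12.8205, -6.2913) + 10.7 * (-0.5000, -0.8660) = (12.8205 + -5.3500, -6.2913 + -9.2665) = (7.4705, -15.5578)
End effector: (7.4705, -15.5578)

Answer: 7.4705 -15.5578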